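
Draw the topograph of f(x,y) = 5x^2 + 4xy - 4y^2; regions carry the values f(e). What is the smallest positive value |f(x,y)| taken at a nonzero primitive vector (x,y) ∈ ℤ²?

river: ρ → (-4,4,5)
river: ρ → (5,6,-3)
river: ρ → (-3,6,5)
river: ρ → (5,4,-4)
closes: descent 0, river 4
min |a| on river = 3

3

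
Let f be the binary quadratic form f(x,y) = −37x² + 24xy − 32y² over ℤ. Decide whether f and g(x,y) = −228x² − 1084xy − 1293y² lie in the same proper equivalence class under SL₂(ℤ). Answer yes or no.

D₁ = -4160, D₂ = -4160
f is negative-definite; reduce −f:
−f: flip: (37,-24,32)→(32,24,37)
−f: reduced (well bottom): (32,24,37) with a≤c, −a<b≤a
flip sign back: reduced form of f is (-32,-24,-37)
g is negative-definite; reduce −g:
−g: translate: b→172 (≡1084 mod 456), so (228,1084,1293)→(228,172,37)
−g: flip: (228,172,37)→(37,-172,228)
−g: translate: b→-24 (≡-172 mod 74), so (37,-172,228)→(37,-24,32)
−g: flip: (37,-24,32)→(32,24,37)
−g: reduced (well bottom): (32,24,37) with a≤c, −a<b≤a
flip sign back: reduced form of g is (-32,-24,-37)
reduced forms (-32, -24, -37) vs (-32, -24, -37) ⇒ equivalent

yes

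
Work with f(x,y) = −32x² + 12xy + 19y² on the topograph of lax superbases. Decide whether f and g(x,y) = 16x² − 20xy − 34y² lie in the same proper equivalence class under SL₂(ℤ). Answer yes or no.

D₁ = 2576, D₂ = 2576
river cycle of f (length 10): (19, 26, -25), (-25, 24, 20), (20, 16, -29), (-29, 42, 7), (7, 42, -29), (-29, 16, 20), (20, 24, -25), (-25, 26, 19), (19, 50, -1), (-1, 50, 19)
river cycle of g (length 10): (-34, 20, 16), (16, 44, -10), (-10, 36, 32), (32, 28, -14), (-14, 28, 32), (32, 36, -10), (-10, 44, 16), (16, 20, -34), (-34, 48, 2), (2, 48, -34)
cycles differ ⇒ inequivalent

no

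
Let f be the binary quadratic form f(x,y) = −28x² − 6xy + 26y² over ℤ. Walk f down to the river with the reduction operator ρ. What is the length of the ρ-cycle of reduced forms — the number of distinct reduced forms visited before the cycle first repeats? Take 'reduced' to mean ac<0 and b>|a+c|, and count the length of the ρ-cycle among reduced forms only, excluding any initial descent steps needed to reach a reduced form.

D = 2948, ⌊√D⌋ = 54
descent: ρ → (26,6,-28)  [lands on river]
river: ρ → (-28,50,4)
river: ρ → (4,54,-2)
river: ρ → (-2,54,4)
river: ρ → (4,50,-28)
river: ρ → (-28,6,26)
river: ρ → (26,46,-8)
river: ρ → (-8,50,14)
river: ρ → (14,34,-32)
river: ρ → (-32,30,16)
river: ρ → (16,34,-28)
river: ρ → (-28,22,22)
river: ρ → (22,22,-28)
river: ρ → (-28,34,16)
river: ρ → (16,30,-32)
river: ρ → (-32,34,14)
river: ρ → (14,50,-8)
river: ρ → (-8,46,26)
ρ-cycle length = 18 (tail of 1 descent step not counted)

18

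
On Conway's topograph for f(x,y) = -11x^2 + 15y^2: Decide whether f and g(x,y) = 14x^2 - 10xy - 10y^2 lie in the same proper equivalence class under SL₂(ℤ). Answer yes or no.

D₁ = 660, D₂ = 660
river cycle of f (length 6): (-11, 22, 4), (4, 18, -21), (-21, 24, 1), (1, 24, -21), (-21, 18, 4), (4, 22, -11)
river cycle of g (length 4): (-10, 10, 14), (14, 18, -6), (-6, 18, 14), (14, 10, -10)
cycles differ ⇒ inequivalent

no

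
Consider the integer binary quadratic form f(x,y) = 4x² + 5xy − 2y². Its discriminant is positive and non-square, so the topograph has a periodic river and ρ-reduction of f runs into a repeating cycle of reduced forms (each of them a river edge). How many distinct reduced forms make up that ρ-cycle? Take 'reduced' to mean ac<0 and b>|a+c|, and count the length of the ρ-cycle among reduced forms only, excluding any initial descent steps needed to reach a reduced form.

D = 57, ⌊√D⌋ = 7
river: ρ → (-2,7,1)
river: ρ → (1,7,-2)
river: ρ → (-2,5,4)
river: ρ → (4,3,-3)
river: ρ → (-3,3,4)
river: ρ → (4,5,-2)
ρ-cycle length = 6 (tail of 0 descent steps not counted)

6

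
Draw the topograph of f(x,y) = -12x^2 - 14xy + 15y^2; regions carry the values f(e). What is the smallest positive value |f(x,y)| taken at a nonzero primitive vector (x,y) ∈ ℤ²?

descent: ρ → (15,14,-12)  [lands on river]
river: ρ → (-12,10,17)
river: ρ → (17,24,-5)
river: ρ → (-5,26,12)
river: ρ → (12,22,-9)
river: ρ → (-9,14,20)
river: ρ → (20,26,-3)
river: ρ → (-3,28,11)
river: ρ → (11,16,-15)
river: ρ → (-15,14,12)
river: ρ → (12,10,-17)
river: ρ → (-17,24,5)
river: ρ → (5,26,-12)
river: ρ → (-12,22,9)
river: ρ → (9,14,-20)
river: ρ → (-20,26,3)
river: ρ → (3,28,-11)
river: ρ → (-11,16,15)
closes: descent 1, river 18
min |a| on river = 3

3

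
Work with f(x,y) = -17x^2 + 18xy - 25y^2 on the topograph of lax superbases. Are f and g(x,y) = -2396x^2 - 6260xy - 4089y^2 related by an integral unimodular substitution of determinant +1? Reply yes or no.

D₁ = -1376, D₂ = -1376
f is negative-definite; reduce −f:
−f: translate: b→16 (≡-18 mod 34), so (17,-18,25)→(17,16,24)
−f: reduced (well bottom): (17,16,24) with a≤c, −a<b≤a
flip sign back: reduced form of f is (-17,-16,-24)
g is negative-definite; reduce −g:
−g: translate: b→1468 (≡6260 mod 4792), so (2396,6260,4089)→(2396,1468,225)
−g: flip: (2396,1468,225)→(225,-1468,2396)
−g: translate: b→-118 (≡-1468 mod 450), so (225,-1468,2396)→(225,-118,17)
−g: flip: (225,-118,17)→(17,118,225)
−g: translate: b→16 (≡118 mod 34), so (17,118,225)→(17,16,24)
−g: reduced (well bottom): (17,16,24) with a≤c, −a<b≤a
flip sign back: reduced form of g is (-17,-16,-24)
reduced forms (-17, -16, -24) vs (-17, -16, -24) ⇒ equivalent

yes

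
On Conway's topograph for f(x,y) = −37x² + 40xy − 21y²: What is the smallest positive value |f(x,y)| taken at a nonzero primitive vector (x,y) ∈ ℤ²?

translate: b→34 (≡-40 mod 74), so (37,-40,21)→(37,34,18)
flip: (37,34,18)→(18,-34,37)
translate: b→2 (≡-34 mod 36), so (18,-34,37)→(18,2,21)
reduced (well bottom): (18,2,21) with a≤c, −a<b≤a
well minimum |f| = |-18| = 18 (negative-definite)

18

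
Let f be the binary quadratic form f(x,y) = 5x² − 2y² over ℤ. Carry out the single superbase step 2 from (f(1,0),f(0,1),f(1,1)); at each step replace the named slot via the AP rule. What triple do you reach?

start (5,-2,3) = (f(1,0),f(0,1),f(1,1))
replace slot 2: 2·(5+3) − (-2) = 18 → (5,18,3)

5,18,3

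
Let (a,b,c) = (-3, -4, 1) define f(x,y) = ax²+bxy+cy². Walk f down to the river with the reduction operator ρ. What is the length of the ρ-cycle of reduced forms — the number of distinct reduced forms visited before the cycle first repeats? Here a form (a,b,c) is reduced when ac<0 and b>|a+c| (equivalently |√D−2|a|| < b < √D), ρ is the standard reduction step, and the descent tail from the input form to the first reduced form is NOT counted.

D = 28, ⌊√D⌋ = 5
descent: ρ → (1,4,-3)  [lands on river]
river: ρ → (-3,2,2)
river: ρ → (2,2,-3)
river: ρ → (-3,4,1)
ρ-cycle length = 4 (tail of 1 descent step not counted)

4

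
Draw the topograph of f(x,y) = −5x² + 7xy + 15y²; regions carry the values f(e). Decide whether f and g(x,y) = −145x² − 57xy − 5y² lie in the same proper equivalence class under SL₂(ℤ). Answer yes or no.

D₁ = 349, D₂ = 349
river cycle of f (length 18): (-5, 17, 3), (3, 13, -15), (-15, 17, 1), (1, 17, -15), (-15, 13, 3), (3, 17, -5), (-5, 13, 9), (9, 5, -9), (-9, 13, 5), (5, 17, -3), … (8 more)
river cycle of g (length 18): (-5, 17, 3), (3, 13, -15), (-15, 17, 1), (1, 17, -15), (-15, 13, 3), (3, 17, -5), (-5, 13, 9), (9, 5, -9), (-9, 13, 5), (5, 17, -3), … (8 more)
cycles coincide ⇒ equivalent

yes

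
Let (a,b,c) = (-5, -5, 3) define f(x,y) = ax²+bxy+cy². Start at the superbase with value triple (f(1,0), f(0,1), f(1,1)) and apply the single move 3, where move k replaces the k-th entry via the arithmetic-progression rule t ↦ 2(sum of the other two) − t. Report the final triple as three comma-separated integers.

start (-5,3,-7) = (f(1,0),f(0,1),f(1,1))
replace slot 3: 2·((-5)+3) − (-7) = 3 → (-5,3,3)

-5,3,3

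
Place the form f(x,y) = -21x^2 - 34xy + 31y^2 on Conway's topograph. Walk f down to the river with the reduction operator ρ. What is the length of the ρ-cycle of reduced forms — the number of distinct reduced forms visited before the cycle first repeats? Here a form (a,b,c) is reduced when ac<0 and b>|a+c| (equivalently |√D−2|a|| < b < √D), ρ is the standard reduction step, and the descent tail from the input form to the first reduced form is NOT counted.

D = 3760, ⌊√D⌋ = 61
descent: ρ → (31,34,-21)  [lands on river]
river: ρ → (-21,50,15)
river: ρ → (15,40,-36)
river: ρ → (-36,32,19)
river: ρ → (19,44,-24)
river: ρ → (-24,52,11)
river: ρ → (11,58,-9)
river: ρ → (-9,50,35)
river: ρ → (35,20,-24)
river: ρ → (-24,28,31)
ρ-cycle length = 10 (tail of 1 descent step not counted)

10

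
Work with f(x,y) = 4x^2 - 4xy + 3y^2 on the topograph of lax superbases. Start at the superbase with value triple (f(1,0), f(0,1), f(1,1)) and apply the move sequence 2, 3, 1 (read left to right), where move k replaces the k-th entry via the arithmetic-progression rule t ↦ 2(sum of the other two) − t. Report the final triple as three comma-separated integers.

start (4,3,3) = (f(1,0),f(0,1),f(1,1))
replace slot 2: 2·(4+3) − 3 = 11 → (4,11,3)
replace slot 3: 2·(4+11) − 3 = 27 → (4,11,27)
replace slot 1: 2·(11+27) − 4 = 72 → (72,11,27)

72,11,27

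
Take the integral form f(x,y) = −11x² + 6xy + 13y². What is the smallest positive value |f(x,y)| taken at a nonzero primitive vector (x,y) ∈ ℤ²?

river: ρ → (13,20,-4)
river: ρ → (-4,20,13)
river: ρ → (13,6,-11)
river: ρ → (-11,16,8)
river: ρ → (8,16,-11)
river: ρ → (-11,6,13)
closes: descent 0, river 6
min |a| on river = 4

4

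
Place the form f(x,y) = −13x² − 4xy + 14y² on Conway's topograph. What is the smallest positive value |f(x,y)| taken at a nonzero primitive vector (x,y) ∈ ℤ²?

descent: ρ → (14,4,-13)  [lands on river]
river: ρ → (-13,22,5)
river: ρ → (5,18,-21)
river: ρ → (-21,24,2)
river: ρ → (2,24,-21)
river: ρ → (-21,18,5)
river: ρ → (5,22,-13)
river: ρ → (-13,4,14)
river: ρ → (14,24,-3)
river: ρ → (-3,24,14)
closes: descent 1, river 10
min |a| on river = 2

2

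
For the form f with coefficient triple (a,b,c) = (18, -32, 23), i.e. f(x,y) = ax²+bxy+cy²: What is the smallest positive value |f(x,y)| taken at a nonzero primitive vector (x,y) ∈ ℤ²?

translate: b→4 (≡-32 mod 36), so (18,-32,23)→(18,4,9)
flip: (18,4,9)→(9,-4,18)
reduced (well bottom): (9,-4,18) with a≤c, −a<b≤a
well minimum = a = 9

9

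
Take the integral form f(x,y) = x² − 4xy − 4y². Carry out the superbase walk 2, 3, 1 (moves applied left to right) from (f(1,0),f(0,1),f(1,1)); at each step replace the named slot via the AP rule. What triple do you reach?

start (1,-4,-7) = (f(1,0),f(0,1),f(1,1))
replace slot 2: 2·(1+(-7)) − (-4) = -8 → (1,-8,-7)
replace slot 3: 2·(1+(-8)) − (-7) = -7 → (1,-8,-7)
replace slot 1: 2·((-8)+(-7)) − 1 = -31 → (-31,-8,-7)

-31,-8,-7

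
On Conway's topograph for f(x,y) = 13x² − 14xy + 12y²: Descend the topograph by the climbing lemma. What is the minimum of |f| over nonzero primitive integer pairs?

translate: b→12 (≡-14 mod 26), so (13,-14,12)→(13,12,11)
flip: (13,12,11)→(11,-12,13)
translate: b→10 (≡-12 mod 22), so (11,-12,13)→(11,10,12)
reduced (well bottom): (11,10,12) with a≤c, −a<b≤a
well minimum = a = 11

11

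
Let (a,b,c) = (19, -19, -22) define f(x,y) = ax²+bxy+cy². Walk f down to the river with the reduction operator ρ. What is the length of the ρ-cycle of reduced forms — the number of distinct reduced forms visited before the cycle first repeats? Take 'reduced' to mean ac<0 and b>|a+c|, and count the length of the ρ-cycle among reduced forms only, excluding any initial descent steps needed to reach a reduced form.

D = 2033, ⌊√D⌋ = 45
descent: ρ → (-22,19,19)  [lands on river]
river: ρ → (19,19,-22)
river: ρ → (-22,25,16)
river: ρ → (16,39,-8)
river: ρ → (-8,41,11)
river: ρ → (11,25,-32)
river: ρ → (-32,39,4)
river: ρ → (4,41,-22)
river: ρ → (-22,3,23)
river: ρ → (23,43,-2)
river: ρ → (-2,45,1)
river: ρ → (1,45,-2)
river: ρ → (-2,43,23)
river: ρ → (23,3,-22)
river: ρ → (-22,41,4)
river: ρ → (4,39,-32)
river: ρ → (-32,25,11)
river: ρ → (11,41,-8)
river: ρ → (-8,39,16)
river: ρ → (16,25,-22)
ρ-cycle length = 20 (tail of 1 descent step not counted)

20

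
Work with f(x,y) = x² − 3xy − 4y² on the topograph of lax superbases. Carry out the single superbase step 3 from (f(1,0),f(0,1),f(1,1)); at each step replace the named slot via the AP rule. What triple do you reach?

start (1,-4,-6) = (f(1,0),f(0,1),f(1,1))
replace slot 3: 2·(1+(-4)) − (-6) = 0 → (1,-4,0)

1,-4,0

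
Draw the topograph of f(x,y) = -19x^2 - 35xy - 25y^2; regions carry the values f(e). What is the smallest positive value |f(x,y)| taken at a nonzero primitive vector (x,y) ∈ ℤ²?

translate: b→-3 (≡35 mod 38), so (19,35,25)→(19,-3,9)
flip: (19,-3,9)→(9,3,19)
reduced (well bottom): (9,3,19) with a≤c, −a<b≤a
well minimum |f| = |-9| = 9 (negative-definite)

9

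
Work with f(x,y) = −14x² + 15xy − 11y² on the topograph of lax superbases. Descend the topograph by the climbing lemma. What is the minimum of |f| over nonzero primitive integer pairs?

translate: b→13 (≡-15 mod 28), so (14,-15,11)→(14,13,10)
flip: (14,13,10)→(10,-13,14)
translate: b→7 (≡-13 mod 20), so (10,-13,14)→(10,7,11)
reduced (well bottom): (10,7,11) with a≤c, −a<b≤a
well minimum |f| = |-10| = 10 (negative-definite)

10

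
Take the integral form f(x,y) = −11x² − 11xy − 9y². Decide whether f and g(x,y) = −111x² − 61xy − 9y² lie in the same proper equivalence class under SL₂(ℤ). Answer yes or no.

D₁ = -275, D₂ = -275
f is negative-definite; reduce −f:
−f: flip: (11,11,9)→(9,-11,11)
−f: translate: b→7 (≡-11 mod 18), so (9,-11,11)→(9,7,9)
−f: reduced (well bottom): (9,7,9) with a≤c, −a<b≤a
flip sign back: reduced form of f is (-9,-7,-9)
g is negative-definite; reduce −g:
−g: flip: (111,61,9)→(9,-61,111)
−g: translate: b→-7 (≡-61 mod 18), so (9,-61,111)→(9,-7,9)
−g: flip: (9,-7,9)→(9,7,9)
−g: reduced (well bottom): (9,7,9) with a≤c, −a<b≤a
flip sign back: reduced form of g is (-9,-7,-9)
reduced forms (-9, -7, -9) vs (-9, -7, -9) ⇒ equivalent

yes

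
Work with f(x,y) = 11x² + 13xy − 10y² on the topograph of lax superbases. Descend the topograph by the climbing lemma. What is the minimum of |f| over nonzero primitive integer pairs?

river: ρ → (-10,7,14)
river: ρ → (14,21,-3)
river: ρ → (-3,21,14)
river: ρ → (14,7,-10)
river: ρ → (-10,13,11)
river: ρ → (11,9,-12)
river: ρ → (-12,15,8)
river: ρ → (8,17,-10)
river: ρ → (-10,23,2)
river: ρ → (2,21,-21)
river: ρ → (-21,21,2)
river: ρ → (2,23,-10)
river: ρ → (-10,17,8)
river: ρ → (8,15,-12)
river: ρ → (-12,9,11)
river: ρ → (11,13,-10)
closes: descent 0, river 16
min |a| on river = 2

2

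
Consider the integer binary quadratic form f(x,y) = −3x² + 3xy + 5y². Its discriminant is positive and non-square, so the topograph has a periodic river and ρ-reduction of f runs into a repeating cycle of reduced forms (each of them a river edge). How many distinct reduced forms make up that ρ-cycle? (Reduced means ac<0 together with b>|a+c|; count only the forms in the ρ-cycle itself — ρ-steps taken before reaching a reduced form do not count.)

D = 69, ⌊√D⌋ = 8
river: ρ → (5,7,-1)
river: ρ → (-1,7,5)
river: ρ → (5,3,-3)
river: ρ → (-3,3,5)
ρ-cycle length = 4 (tail of 0 descent steps not counted)

4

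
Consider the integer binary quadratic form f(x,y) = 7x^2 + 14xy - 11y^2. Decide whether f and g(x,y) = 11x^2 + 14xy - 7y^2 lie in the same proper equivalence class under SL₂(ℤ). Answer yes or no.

D₁ = 504, D₂ = 504
river cycle of f (length 10): (-11, 8, 10), (10, 12, -9), (-9, 6, 13), (13, 20, -2), (-2, 20, 13), (13, 6, -9), (-9, 12, 10), (10, 8, -11), (-11, 14, 7), (7, 14, -11)
river cycle of g (length 10): (-7, 14, 11), (11, 8, -10), (-10, 12, 9), (9, 6, -13), (-13, 20, 2), (2, 20, -13), (-13, 6, 9), (9, 12, -10), (-10, 8, 11), (11, 14, -7)
cycles differ ⇒ inequivalent

no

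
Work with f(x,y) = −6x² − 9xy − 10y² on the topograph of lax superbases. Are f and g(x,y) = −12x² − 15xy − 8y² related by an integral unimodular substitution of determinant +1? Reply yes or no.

D₁ = -159, D₂ = -159
f is negative-definite; reduce −f:
−f: translate: b→-3 (≡9 mod 12), so (6,9,10)→(6,-3,7)
−f: reduced (well bottom): (6,-3,7) with a≤c, −a<b≤a
flip sign back: reduced form of f is (-6,3,-7)
g is negative-definite; reduce −g:
−g: translate: b→-9 (≡15 mod 24), so (12,15,8)→(12,-9,5)
−g: flip: (12,-9,5)→(5,9,12)
−g: translate: b→-1 (≡9 mod 10), so (5,9,12)→(5,-1,8)
−g: reduced (well bottom): (5,-1,8) with a≤c, −a<b≤a
flip sign back: reduced form of g is (-5,1,-8)
reduced forms (-6, 3, -7) vs (-5, 1, -8) ⇒ inequivalent

no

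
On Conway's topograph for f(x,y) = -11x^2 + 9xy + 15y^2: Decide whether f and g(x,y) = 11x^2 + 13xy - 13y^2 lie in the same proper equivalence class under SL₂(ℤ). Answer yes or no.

D₁ = 741, D₂ = 741
river cycle of f (length 8): (15, 21, -5), (-5, 19, 19), (19, 19, -5), (-5, 21, 15), (15, 9, -11), (-11, 13, 13), (13, 13, -11), (-11, 9, 15)
river cycle of g (length 8): (-13, 13, 11), (11, 9, -15), (-15, 21, 5), (5, 19, -19), (-19, 19, 5), (5, 21, -15), (-15, 9, 11), (11, 13, -13)
cycles differ ⇒ inequivalent

no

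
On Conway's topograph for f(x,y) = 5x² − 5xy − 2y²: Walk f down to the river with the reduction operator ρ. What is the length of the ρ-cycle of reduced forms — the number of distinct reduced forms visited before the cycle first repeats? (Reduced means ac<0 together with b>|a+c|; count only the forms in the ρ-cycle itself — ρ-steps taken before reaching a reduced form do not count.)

D = 65, ⌊√D⌋ = 8
descent: ρ → (-2,5,5)  [lands on river]
river: ρ → (5,5,-2)
river: ρ → (-2,7,2)
river: ρ → (2,5,-5)
river: ρ → (-5,5,2)
river: ρ → (2,7,-2)
ρ-cycle length = 6 (tail of 1 descent step not counted)

6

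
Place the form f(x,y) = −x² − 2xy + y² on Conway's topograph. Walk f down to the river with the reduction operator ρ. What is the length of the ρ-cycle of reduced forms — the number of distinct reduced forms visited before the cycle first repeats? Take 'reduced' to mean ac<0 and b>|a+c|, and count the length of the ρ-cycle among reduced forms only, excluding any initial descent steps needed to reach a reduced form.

D = 8, ⌊√D⌋ = 2
descent: ρ → (1,2,-1)  [lands on river]
river: ρ → (-1,2,1)
ρ-cycle length = 2 (tail of 1 descent step not counted)

2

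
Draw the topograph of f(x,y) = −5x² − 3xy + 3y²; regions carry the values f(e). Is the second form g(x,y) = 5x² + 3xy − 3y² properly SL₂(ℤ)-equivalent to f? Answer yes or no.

D₁ = 69, D₂ = 69
river cycle of f (length 4): (3, 3, -5), (-5, 7, 1), (1, 7, -5), (-5, 3, 3)
river cycle of g (length 4): (-3, 3, 5), (5, 7, -1), (-1, 7, 5), (5, 3, -3)
cycles differ ⇒ inequivalent

no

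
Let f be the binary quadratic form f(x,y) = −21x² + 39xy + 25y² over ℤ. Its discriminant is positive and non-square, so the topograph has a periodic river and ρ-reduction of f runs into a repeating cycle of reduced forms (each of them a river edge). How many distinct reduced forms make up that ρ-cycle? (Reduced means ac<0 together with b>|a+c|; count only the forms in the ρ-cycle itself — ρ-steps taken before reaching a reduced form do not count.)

D = 3621, ⌊√D⌋ = 60
river: ρ → (25,11,-35)
river: ρ → (-35,59,1)
river: ρ → (1,59,-35)
river: ρ → (-35,11,25)
river: ρ → (25,39,-21)
river: ρ → (-21,45,19)
river: ρ → (19,31,-35)
river: ρ → (-35,39,15)
river: ρ → (15,51,-17)
river: ρ → (-17,51,15)
river: ρ → (15,39,-35)
river: ρ → (-35,31,19)
river: ρ → (19,45,-21)
river: ρ → (-21,39,25)
ρ-cycle length = 14 (tail of 0 descent steps not counted)

14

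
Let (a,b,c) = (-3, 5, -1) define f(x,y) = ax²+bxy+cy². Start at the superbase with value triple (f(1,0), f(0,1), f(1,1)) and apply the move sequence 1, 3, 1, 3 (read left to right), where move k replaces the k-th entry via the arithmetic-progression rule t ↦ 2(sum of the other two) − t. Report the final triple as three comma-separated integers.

start (-3,-1,1) = (f(1,0),f(0,1),f(1,1))
replace slot 1: 2·((-1)+1) − (-3) = 3 → (3,-1,1)
replace slot 3: 2·(3+(-1)) − 1 = 3 → (3,-1,3)
replace slot 1: 2·((-1)+3) − 3 = 1 → (1,-1,3)
replace slot 3: 2·(1+(-1)) − 3 = -3 → (1,-1,-3)

1,-1,-3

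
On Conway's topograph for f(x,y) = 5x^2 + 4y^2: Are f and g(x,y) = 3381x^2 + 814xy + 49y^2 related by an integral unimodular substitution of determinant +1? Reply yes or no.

D₁ = -80, D₂ = -80
f: flip: (5,0,4)→(4,0,5)
f: reduced (well bottom): (4,0,5) with a≤c, −a<b≤a
g: flip: (3381,814,49)→(49,-814,3381)
g: translate: b→-30 (≡-814 mod 98), so (49,-814,3381)→(49,-30,5)
g: flip: (49,-30,5)→(5,30,49)
g: translate: b→0 (≡30 mod 10), so (5,30,49)→(5,0,4)
g: flip: (5,0,4)→(4,0,5)
g: reduced (well bottom): (4,0,5) with a≤c, −a<b≤a
reduced forms (4, 0, 5) vs (4, 0, 5) ⇒ equivalent

yes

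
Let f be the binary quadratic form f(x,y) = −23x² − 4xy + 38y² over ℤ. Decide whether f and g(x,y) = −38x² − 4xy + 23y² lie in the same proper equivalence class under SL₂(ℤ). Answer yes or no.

D₁ = 3512, D₂ = 3512
river cycle of f (length 16): (-23, 42, 19), (19, 34, -31), (-31, 28, 22), (22, 16, -37), (-37, 58, 1), (1, 58, -37), (-37, 16, 22), (22, 28, -31), (-31, 34, 19), (19, 42, -23), … (6 more)
river cycle of g (length 16): (23, 50, -11), (-11, 38, 47), (47, 56, -2), (-2, 56, 47), (47, 38, -11), (-11, 50, 23), (23, 42, -19), (-19, 34, 31), (31, 28, -22), (-22, 16, 37), … (6 more)
cycles differ ⇒ inequivalent

no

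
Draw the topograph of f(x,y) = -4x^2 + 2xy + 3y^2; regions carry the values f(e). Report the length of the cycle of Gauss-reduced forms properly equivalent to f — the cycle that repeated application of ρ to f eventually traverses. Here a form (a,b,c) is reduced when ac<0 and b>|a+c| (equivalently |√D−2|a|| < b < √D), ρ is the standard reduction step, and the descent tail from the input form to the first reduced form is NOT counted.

D = 52, ⌊√D⌋ = 7
river: ρ → (3,4,-3)
river: ρ → (-3,2,4)
river: ρ → (4,6,-1)
river: ρ → (-1,6,4)
river: ρ → (4,2,-3)
river: ρ → (-3,4,3)
river: ρ → (3,2,-4)
river: ρ → (-4,6,1)
river: ρ → (1,6,-4)
river: ρ → (-4,2,3)
ρ-cycle length = 10 (tail of 0 descent steps not counted)

10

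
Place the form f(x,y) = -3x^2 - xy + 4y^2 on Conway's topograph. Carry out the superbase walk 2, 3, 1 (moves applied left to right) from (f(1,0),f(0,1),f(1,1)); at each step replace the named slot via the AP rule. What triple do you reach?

start (-3,4,0) = (f(1,0),f(0,1),f(1,1))
replace slot 2: 2·((-3)+0) − 4 = -10 → (-3,-10,0)
replace slot 3: 2·((-3)+(-10)) − 0 = -26 → (-3,-10,-26)
replace slot 1: 2·((-10)+(-26)) − (-3) = -69 → (-69,-10,-26)

-69,-10,-26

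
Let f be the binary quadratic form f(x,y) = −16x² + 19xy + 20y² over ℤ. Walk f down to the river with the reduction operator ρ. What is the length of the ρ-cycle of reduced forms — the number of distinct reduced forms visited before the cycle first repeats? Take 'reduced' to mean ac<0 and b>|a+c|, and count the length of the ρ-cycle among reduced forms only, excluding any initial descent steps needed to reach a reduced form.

D = 1641, ⌊√D⌋ = 40
river: ρ → (20,21,-15)
river: ρ → (-15,39,2)
river: ρ → (2,37,-34)
river: ρ → (-34,31,5)
river: ρ → (5,39,-6)
river: ρ → (-6,33,23)
river: ρ → (23,13,-16)
river: ρ → (-16,19,20)
ρ-cycle length = 8 (tail of 0 descent steps not counted)

8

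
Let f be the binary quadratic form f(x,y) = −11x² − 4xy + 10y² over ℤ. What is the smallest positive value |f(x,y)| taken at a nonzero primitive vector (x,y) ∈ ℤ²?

descent: ρ → (10,4,-11)  [lands on river]
river: ρ → (-11,18,3)
river: ρ → (3,18,-11)
river: ρ → (-11,4,10)
river: ρ → (10,16,-5)
river: ρ → (-5,14,13)
river: ρ → (13,12,-6)
river: ρ → (-6,12,13)
river: ρ → (13,14,-5)
river: ρ → (-5,16,10)
closes: descent 1, river 10
min |a| on river = 3

3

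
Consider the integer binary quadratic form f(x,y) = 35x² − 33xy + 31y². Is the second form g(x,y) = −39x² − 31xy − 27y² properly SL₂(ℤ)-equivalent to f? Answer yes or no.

D₁ = -3251, D₂ = -3251
f: flip: (35,-33,31)→(31,33,35)
f: translate: b→-29 (≡33 mod 62), so (31,33,35)→(31,-29,33)
f: reduced (well bottom): (31,-29,33) with a≤c, −a<b≤a
g is negative-definite; reduce −g:
−g: flip: (39,31,27)→(27,-31,39)
−g: translate: b→23 (≡-31 mod 54), so (27,-31,39)→(27,23,35)
−g: reduced (well bottom): (27,23,35) with a≤c, −a<b≤a
flip sign back: reduced form of g is (-27,-23,-35)
reduced forms (31, -29, 33) vs (-27, -23, -35) ⇒ inequivalent

no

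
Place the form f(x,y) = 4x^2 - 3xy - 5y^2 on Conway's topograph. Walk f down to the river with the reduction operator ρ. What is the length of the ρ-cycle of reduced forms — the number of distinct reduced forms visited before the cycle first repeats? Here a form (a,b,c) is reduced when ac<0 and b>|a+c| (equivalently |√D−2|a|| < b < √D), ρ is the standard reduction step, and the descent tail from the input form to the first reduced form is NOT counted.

D = 89, ⌊√D⌋ = 9
descent: ρ → (-5,3,4)  [lands on river]
river: ρ → (4,5,-4)
river: ρ → (-4,3,5)
river: ρ → (5,7,-2)
river: ρ → (-2,9,1)
river: ρ → (1,9,-2)
river: ρ → (-2,7,5)
river: ρ → (5,3,-4)
river: ρ → (-4,5,4)
river: ρ → (4,3,-5)
river: ρ → (-5,7,2)
river: ρ → (2,9,-1)
river: ρ → (-1,9,2)
river: ρ → (2,7,-5)
ρ-cycle length = 14 (tail of 1 descent step not counted)

14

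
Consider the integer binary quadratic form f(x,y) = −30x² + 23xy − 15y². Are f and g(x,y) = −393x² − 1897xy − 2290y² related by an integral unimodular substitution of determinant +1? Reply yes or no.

D₁ = -1271, D₂ = -1271
f is negative-definite; reduce −f:
−f: flip: (30,-23,15)→(15,23,30)
−f: translate: b→-7 (≡23 mod 30), so (15,23,30)→(15,-7,22)
−f: reduced (well bottom): (15,-7,22) with a≤c, −a<b≤a
flip sign back: reduced form of f is (-15,7,-22)
g is negative-definite; reduce −g:
−g: translate: b→325 (≡1897 mod 786), so (393,1897,2290)→(393,325,68)
−g: flip: (393,325,68)→(68,-325,393)
−g: translate: b→-53 (≡-325 mod 136), so (68,-325,393)→(68,-53,15)
−g: flip: (68,-53,15)→(15,53,68)
−g: translate: b→-7 (≡53 mod 30), so (15,53,68)→(15,-7,22)
−g: reduced (well bottom): (15,-7,22) with a≤c, −a<b≤a
flip sign back: reduced form of g is (-15,7,-22)
reduced forms (-15, 7, -22) vs (-15, 7, -22) ⇒ equivalent

yes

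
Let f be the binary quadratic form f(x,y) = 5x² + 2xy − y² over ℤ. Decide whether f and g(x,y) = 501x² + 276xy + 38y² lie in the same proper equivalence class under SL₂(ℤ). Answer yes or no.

D₁ = 24, D₂ = 24
river cycle of f (length 2): (-1, 4, 2), (2, 4, -1)
river cycle of g (length 2): (-1, 4, 2), (2, 4, -1)
cycles coincide ⇒ equivalent

yes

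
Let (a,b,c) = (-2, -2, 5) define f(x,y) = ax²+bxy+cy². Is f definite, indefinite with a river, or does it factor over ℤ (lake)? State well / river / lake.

D = b²−4ac = (-2)² − 4·(-2)·5 = 44
D > 0 non-square ⇒ indefinite ⇒ periodic river

river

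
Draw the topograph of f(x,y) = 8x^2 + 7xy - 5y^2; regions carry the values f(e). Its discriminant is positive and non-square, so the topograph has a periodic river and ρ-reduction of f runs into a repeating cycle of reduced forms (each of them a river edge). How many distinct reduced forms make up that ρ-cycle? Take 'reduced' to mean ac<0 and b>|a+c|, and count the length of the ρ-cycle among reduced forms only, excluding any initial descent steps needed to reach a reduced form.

D = 209, ⌊√D⌋ = 14
river: ρ → (-5,13,2)
river: ρ → (2,11,-11)
river: ρ → (-11,11,2)
river: ρ → (2,13,-5)
river: ρ → (-5,7,8)
river: ρ → (8,9,-4)
river: ρ → (-4,7,10)
river: ρ → (10,13,-1)
river: ρ → (-1,13,10)
river: ρ → (10,7,-4)
river: ρ → (-4,9,8)
river: ρ → (8,7,-5)
ρ-cycle length = 12 (tail of 0 descent steps not counted)

12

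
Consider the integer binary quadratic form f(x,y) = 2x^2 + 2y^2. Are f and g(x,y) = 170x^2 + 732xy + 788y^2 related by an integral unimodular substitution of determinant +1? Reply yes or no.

D₁ = -16, D₂ = -16
f: reduced (well bottom): (2,0,2) with a≤c, −a<b≤a
g: translate: b→52 (≡732 mod 340), so (170,732,788)→(170,52,4)
g: flip: (170,52,4)→(4,-52,170)
g: translate: b→4 (≡-52 mod 8), so (4,-52,170)→(4,4,2)
g: flip: (4,4,2)→(2,-4,4)
g: translate: b→0 (≡-4 mod 4), so (2,-4,4)→(2,0,2)
g: reduced (well bottom): (2,0,2) with a≤c, −a<b≤a
reduced forms (2, 0, 2) vs (2, 0, 2) ⇒ equivalent

yes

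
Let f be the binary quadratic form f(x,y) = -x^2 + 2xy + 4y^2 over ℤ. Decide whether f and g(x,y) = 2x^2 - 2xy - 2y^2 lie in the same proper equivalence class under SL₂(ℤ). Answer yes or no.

D₁ = 20, D₂ = 20
river cycle of f (length 2): (-1, 4, 1), (1, 4, -1)
river cycle of g (length 2): (-2, 2, 2), (2, 2, -2)
cycles differ ⇒ inequivalent

no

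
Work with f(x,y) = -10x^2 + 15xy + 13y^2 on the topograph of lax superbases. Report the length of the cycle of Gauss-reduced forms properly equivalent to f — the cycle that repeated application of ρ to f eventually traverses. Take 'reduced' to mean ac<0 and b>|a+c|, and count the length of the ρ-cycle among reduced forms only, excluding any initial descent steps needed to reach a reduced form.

D = 745, ⌊√D⌋ = 27
river: ρ → (13,11,-12)
river: ρ → (-12,13,12)
river: ρ → (12,11,-13)
river: ρ → (-13,15,10)
river: ρ → (10,25,-3)
river: ρ → (-3,23,18)
river: ρ → (18,13,-8)
river: ρ → (-8,19,12)
river: ρ → (12,5,-15)
river: ρ → (-15,25,2)
river: ρ → (2,27,-2)
river: ρ → (-2,25,15)
river: ρ → (15,5,-12)
river: ρ → (-12,19,8)
river: ρ → (8,13,-18)
river: ρ → (-18,23,3)
river: ρ → (3,25,-10)
river: ρ → (-10,15,13)
ρ-cycle length = 18 (tail of 0 descent steps not counted)

18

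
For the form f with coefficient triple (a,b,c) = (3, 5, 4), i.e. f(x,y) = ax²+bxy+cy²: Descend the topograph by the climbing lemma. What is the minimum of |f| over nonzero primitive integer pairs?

translate: b→-1 (≡5 mod 6), so (3,5,4)→(3,-1,2)
flip: (3,-1,2)→(2,1,3)
reduced (well bottom): (2,1,3) with a≤c, −a<b≤a
well minimum = a = 2

2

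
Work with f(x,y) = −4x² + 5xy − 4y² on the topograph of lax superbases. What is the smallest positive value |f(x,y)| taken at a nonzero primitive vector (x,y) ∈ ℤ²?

translate: b→3 (≡-5 mod 8), so (4,-5,4)→(4,3,3)
flip: (4,3,3)→(3,-3,4)
translate: b→3 (≡-3 mod 6), so (3,-3,4)→(3,3,4)
reduced (well bottom): (3,3,4) with a≤c, −a<b≤a
well minimum |f| = |-3| = 3 (negative-definite)

3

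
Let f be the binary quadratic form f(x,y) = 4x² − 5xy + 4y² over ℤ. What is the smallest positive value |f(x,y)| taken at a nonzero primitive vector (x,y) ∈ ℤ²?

translate: b→3 (≡-5 mod 8), so (4,-5,4)→(4,3,3)
flip: (4,3,3)→(3,-3,4)
translate: b→3 (≡-3 mod 6), so (3,-3,4)→(3,3,4)
reduced (well bottom): (3,3,4) with a≤c, −a<b≤a
well minimum = a = 3

3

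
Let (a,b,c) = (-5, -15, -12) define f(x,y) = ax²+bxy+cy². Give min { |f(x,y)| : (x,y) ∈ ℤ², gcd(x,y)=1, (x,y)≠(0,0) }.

translate: b→5 (≡15 mod 10), so (5,15,12)→(5,5,2)
flip: (5,5,2)→(2,-5,5)
translate: b→-1 (≡-5 mod 4), so (2,-5,5)→(2,-1,2)
flip: (2,-1,2)→(2,1,2)
reduced (well bottom): (2,1,2) with a≤c, −a<b≤a
well minimum |f| = |-2| = 2 (negative-definite)

2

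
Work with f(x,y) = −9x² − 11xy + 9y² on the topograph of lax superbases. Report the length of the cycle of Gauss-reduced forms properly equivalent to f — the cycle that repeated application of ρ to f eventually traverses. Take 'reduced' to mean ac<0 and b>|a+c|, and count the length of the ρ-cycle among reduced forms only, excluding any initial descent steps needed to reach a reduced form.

D = 445, ⌊√D⌋ = 21
descent: ρ → (9,11,-9)  [lands on river]
river: ρ → (-9,7,11)
river: ρ → (11,15,-5)
river: ρ → (-5,15,11)
river: ρ → (11,7,-9)
river: ρ → (-9,11,9)
river: ρ → (9,7,-11)
river: ρ → (-11,15,5)
river: ρ → (5,15,-11)
river: ρ → (-11,7,9)
ρ-cycle length = 10 (tail of 1 descent step not counted)

10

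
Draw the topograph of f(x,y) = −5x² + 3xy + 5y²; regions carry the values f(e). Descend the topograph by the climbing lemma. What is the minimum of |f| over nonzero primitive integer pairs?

river: ρ → (5,7,-3)
river: ρ → (-3,5,7)
river: ρ → (7,9,-1)
river: ρ → (-1,9,7)
river: ρ → (7,5,-3)
river: ρ → (-3,7,5)
river: ρ → (5,3,-5)
river: ρ → (-5,7,3)
river: ρ → (3,5,-7)
river: ρ → (-7,9,1)
river: ρ → (1,9,-7)
river: ρ → (-7,5,3)
river: ρ → (3,7,-5)
river: ρ → (-5,3,5)
closes: descent 0, river 14
min |a| on river = 1

1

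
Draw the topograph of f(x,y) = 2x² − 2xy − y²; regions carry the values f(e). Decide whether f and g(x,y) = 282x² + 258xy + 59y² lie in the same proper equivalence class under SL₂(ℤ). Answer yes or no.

D₁ = 12, D₂ = 12
river cycle of f (length 2): (-1, 2, 2), (2, 2, -1)
river cycle of g (length 2): (2, 2, -1), (-1, 2, 2)
cycles coincide ⇒ equivalent

yes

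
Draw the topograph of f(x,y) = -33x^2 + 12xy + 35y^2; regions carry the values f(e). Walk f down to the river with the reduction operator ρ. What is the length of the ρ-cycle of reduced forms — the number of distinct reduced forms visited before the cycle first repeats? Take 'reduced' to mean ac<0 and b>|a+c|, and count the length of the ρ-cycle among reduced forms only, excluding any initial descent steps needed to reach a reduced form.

D = 4764, ⌊√D⌋ = 69
river: ρ → (35,58,-10)
river: ρ → (-10,62,23)
river: ρ → (23,30,-42)
river: ρ → (-42,54,11)
river: ρ → (11,56,-37)
river: ρ → (-37,18,30)
river: ρ → (30,42,-25)
river: ρ → (-25,58,14)
river: ρ → (14,54,-33)
river: ρ → (-33,12,35)
ρ-cycle length = 10 (tail of 0 descent steps not counted)

10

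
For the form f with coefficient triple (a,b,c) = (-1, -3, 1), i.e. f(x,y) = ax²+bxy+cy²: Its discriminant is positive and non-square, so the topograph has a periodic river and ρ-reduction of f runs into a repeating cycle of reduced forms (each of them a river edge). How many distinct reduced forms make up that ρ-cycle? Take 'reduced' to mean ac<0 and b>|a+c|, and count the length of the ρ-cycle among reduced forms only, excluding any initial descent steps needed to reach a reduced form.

D = 13, ⌊√D⌋ = 3
descent: ρ → (1,3,-1)  [lands on river]
river: ρ → (-1,3,1)
ρ-cycle length = 2 (tail of 1 descent step not counted)

2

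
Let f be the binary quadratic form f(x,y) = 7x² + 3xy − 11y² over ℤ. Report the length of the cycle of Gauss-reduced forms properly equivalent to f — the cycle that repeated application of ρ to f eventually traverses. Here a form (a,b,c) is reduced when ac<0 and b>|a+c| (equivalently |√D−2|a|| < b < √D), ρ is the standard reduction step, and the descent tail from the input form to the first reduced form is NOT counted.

D = 317, ⌊√D⌋ = 17
descent: ρ → (-11,-3,7)
descent: ρ → (7,17,-1)  [lands on river]
river: ρ → (-1,17,7)
river: ρ → (7,11,-7)
river: ρ → (-7,17,1)
river: ρ → (1,17,-7)
river: ρ → (-7,11,7)
ρ-cycle length = 6 (tail of 2 descent steps not counted)

6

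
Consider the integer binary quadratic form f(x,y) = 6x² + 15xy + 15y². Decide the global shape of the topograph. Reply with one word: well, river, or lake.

D = b²−4ac = 15² − 4·6·15 = -135
D < 0 ⇒ definite ⇒ every region one sign ⇒ single well

well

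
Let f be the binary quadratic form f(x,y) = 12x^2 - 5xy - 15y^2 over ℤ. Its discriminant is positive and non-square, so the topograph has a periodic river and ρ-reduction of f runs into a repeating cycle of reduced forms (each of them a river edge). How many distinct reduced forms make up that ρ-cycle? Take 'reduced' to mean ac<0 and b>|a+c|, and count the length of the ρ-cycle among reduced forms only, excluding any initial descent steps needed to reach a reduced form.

D = 745, ⌊√D⌋ = 27
descent: ρ → (-15,5,12)  [lands on river]
river: ρ → (12,19,-8)
river: ρ → (-8,13,18)
river: ρ → (18,23,-3)
river: ρ → (-3,25,10)
river: ρ → (10,15,-13)
river: ρ → (-13,11,12)
river: ρ → (12,13,-12)
river: ρ → (-12,11,13)
river: ρ → (13,15,-10)
river: ρ → (-10,25,3)
river: ρ → (3,23,-18)
river: ρ → (-18,13,8)
river: ρ → (8,19,-12)
river: ρ → (-12,5,15)
river: ρ → (15,25,-2)
river: ρ → (-2,27,2)
river: ρ → (2,25,-15)
ρ-cycle length = 18 (tail of 1 descent step not counted)

18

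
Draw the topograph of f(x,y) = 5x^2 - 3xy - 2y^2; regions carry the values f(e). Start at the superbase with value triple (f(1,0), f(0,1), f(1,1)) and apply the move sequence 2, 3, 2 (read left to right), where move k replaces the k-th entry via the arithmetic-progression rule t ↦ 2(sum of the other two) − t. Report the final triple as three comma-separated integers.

start (5,-2,0) = (f(1,0),f(0,1),f(1,1))
replace slot 2: 2·(5+0) − (-2) = 12 → (5,12,0)
replace slot 3: 2·(5+12) − 0 = 34 → (5,12,34)
replace slot 2: 2·(5+34) − 12 = 66 → (5,66,34)

5,66,34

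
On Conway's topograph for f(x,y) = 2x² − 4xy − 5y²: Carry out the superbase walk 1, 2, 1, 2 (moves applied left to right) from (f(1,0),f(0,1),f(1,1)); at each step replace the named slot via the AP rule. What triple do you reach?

start (2,-5,-7) = (f(1,0),f(0,1),f(1,1))
replace slot 1: 2·((-5)+(-7)) − 2 = -26 → (-26,-5,-7)
replace slot 2: 2·((-26)+(-7)) − (-5) = -61 → (-26,-61,-7)
replace slot 1: 2·((-61)+(-7)) − (-26) = -110 → (-110,-61,-7)
replace slot 2: 2·((-110)+(-7)) − (-61) = -173 → (-110,-173,-7)

-110,-173,-7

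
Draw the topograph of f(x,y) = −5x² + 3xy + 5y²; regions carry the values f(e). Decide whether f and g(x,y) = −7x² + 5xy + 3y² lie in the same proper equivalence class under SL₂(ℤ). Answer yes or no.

D₁ = 109, D₂ = 109
river cycle of f (length 14): (5, 7, -3), (-3, 5, 7), (7, 9, -1), (-1, 9, 7), (7, 5, -3), (-3, 7, 5), (5, 3, -5), (-5, 7, 3), (3, 5, -7), (-7, 9, 1), … (4 more)
river cycle of g (length 14): (3, 7, -5), (-5, 3, 5), (5, 7, -3), (-3, 5, 7), (7, 9, -1), (-1, 9, 7), (7, 5, -3), (-3, 7, 5), (5, 3, -5), (-5, 7, 3), … (4 more)
cycles coincide ⇒ equivalent

yes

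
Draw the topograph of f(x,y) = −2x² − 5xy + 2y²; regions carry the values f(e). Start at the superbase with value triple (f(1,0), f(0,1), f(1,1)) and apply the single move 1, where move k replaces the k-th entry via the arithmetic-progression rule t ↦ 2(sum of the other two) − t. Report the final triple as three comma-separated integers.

start (-2,2,-5) = (f(1,0),f(0,1),f(1,1))
replace slot 1: 2·(2+(-5)) − (-2) = -4 → (-4,2,-5)

-4,2,-5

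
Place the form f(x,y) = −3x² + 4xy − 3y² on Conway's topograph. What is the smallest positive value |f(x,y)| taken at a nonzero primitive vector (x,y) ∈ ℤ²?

translate: b→2 (≡-4 mod 6), so (3,-4,3)→(3,2,2)
flip: (3,2,2)→(2,-2,3)
translate: b→2 (≡-2 mod 4), so (2,-2,3)→(2,2,3)
reduced (well bottom): (2,2,3) with a≤c, −a<b≤a
well minimum |f| = |-2| = 2 (negative-definite)

2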